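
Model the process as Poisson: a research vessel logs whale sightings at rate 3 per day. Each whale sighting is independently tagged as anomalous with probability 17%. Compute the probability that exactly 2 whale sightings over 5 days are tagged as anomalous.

0.2539

Thinning: the whale sightings that are tagged as anomalous themselves form a Poisson process with rate 0.17 × 3 = 0.51 per day.
Over the interval, μ = 0.51 × 5 = 2.55 (5 days).
P(N = 2) = e^(−2.55) · 2.55^2/2! ≈ 0.2539.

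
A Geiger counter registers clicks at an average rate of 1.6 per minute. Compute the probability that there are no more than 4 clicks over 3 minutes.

0.4763

Over the interval, μ = 1.6 × 3 = 4.8 (3 minutes).
P(N ≤ 4) = Σ_{j=0}^{4} e^(−μ) μ^j/j! ≈ 0.4763.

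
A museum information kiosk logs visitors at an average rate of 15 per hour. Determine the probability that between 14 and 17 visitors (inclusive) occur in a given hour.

With mean μ = 15 per hour,
P(14 ≤ N ≤ 17) = Σ_{j=14}^{17} e^(−15) · 15^j/j! ≈ 0.3856.

0.3856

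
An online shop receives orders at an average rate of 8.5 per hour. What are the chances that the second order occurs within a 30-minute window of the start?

0.9251

Over the interval, μ = 8.5 × 0.5 = 4.25 (a 30-minute window = 0.5 hours).
The second arrival falls in the interval iff at least 2 events occur there: P(S_2 ≤ t) = P(N ≥ 2) = 1 − P(N ≤ 1) ≈ 0.9251.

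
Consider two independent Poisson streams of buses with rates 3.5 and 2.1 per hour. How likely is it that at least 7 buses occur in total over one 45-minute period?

0.1325

Independent Poisson processes superpose: combined rate λ = 3.5 + 2.1 = 5.6 per hour.
Over the interval, μ = 5.6 × 0.75 = 4.2 (a 45-minute period = 0.75 hours).
P(N ≥ 7) = 1 − P(N ≤ 6) ≈ 0.1325.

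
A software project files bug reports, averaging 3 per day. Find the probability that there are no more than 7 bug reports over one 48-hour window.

0.7440

Over the interval, μ = 3 × 2 = 6 (a 48-hour window = 2 days).
P(N ≤ 7) = Σ_{j=0}^{7} e^(−μ) μ^j/j! ≈ 0.7440.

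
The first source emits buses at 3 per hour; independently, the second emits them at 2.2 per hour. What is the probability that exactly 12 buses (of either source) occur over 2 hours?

Independent Poisson processes superpose: combined rate λ = 3 + 2.2 = 5.2 per hour.
Over the interval, μ = 5.2 × 2 = 10.4 (2 hours).
P(N = 12) = e^(−10.4) · 10.4^12/12! ≈ 0.1017.

0.1017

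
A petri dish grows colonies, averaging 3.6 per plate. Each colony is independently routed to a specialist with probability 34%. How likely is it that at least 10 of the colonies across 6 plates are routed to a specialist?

Thinning: the colonies that are routed to a specialist themselves form a Poisson process with rate 0.34 × 3.6 = 1.224 per plate.
Over the interval, μ = 1.224 × 6 = 7.344 (6 plates).
P(N ≥ 10) = 1 − P(N ≤ 9) ≈ 0.2060.

0.2060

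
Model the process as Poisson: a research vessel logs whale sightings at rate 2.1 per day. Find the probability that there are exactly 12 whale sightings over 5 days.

Over the interval, μ = 2.1 × 5 = 10.5 (5 days).
P(N = 12) = e^(−μ) μ^12/12! = e^(−10.5) · 10.5^12/479001600 ≈ 0.1032.

0.1032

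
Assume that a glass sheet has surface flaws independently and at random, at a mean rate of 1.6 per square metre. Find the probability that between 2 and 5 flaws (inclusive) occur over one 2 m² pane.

Over the interval, μ = 1.6 × 2 = 3.2 (a 2 m² pane = 2 square metres).
P(2 ≤ N ≤ 5) = Σ_{j=2}^{5} e^(−3.2) · 3.2^j/j! ≈ 0.7234.

0.7234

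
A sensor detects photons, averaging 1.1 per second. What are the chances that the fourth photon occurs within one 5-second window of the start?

0.7983

Over the interval, μ = 1.1 × 5 = 5.5 (a 5-second window = 5 seconds).
The fourth arrival falls in the interval iff at least 4 events occur there: P(S_4 ≤ t) = P(N ≥ 4) = 1 − P(N ≤ 3) ≈ 0.7983.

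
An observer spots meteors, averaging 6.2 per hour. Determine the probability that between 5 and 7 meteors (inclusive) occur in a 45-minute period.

0.3967

Over the interval, μ = 6.2 × 0.75 = 4.65 (a 45-minute period = 0.75 hours).
P(5 ≤ N ≤ 7) = Σ_{j=5}^{7} e^(−4.65) · 4.65^j/j! ≈ 0.3967.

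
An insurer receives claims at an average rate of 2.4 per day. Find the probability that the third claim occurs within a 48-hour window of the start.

0.8575

Over the interval, μ = 2.4 × 2 = 4.8 (a 48-hour window = 2 days).
The third arrival falls in the interval iff at least 3 events occur there: P(S_3 ≤ t) = P(N ≥ 3) = 1 − P(N ≤ 2) ≈ 0.8575.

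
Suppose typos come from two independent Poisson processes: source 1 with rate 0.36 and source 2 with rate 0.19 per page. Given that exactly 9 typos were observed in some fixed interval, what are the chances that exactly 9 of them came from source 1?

Given the total, each event is independently from source 1 with probability p = λ_1/(λ_1+λ_2) = 0.36/0.55 ≈ 0.6545.
So K ~ Binomial(9, 0.36/0.55): P(K = 9) = C(9,9) · (0.36/0.55)^9 · (0.19/0.55)^0 ≈ 0.0221.

0.0221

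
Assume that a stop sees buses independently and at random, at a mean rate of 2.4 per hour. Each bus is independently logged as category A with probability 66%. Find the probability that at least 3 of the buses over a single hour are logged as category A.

0.2125

Thinning: the buses that are logged as category A themselves form a Poisson process with rate 0.66 × 2.4 = 1.584 per hour.
So μ = 1.584.
P(N ≥ 3) = 1 − P(N ≤ 2) ≈ 0.2125.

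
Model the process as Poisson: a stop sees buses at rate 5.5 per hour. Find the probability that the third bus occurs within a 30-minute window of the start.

0.5185

Over the interval, μ = 5.5 × 0.5 = 2.75 (a 30-minute window = 0.5 hours).
The third arrival falls in the interval iff at least 3 events occur there: P(S_3 ≤ t) = P(N ≥ 3) = 1 − P(N ≤ 2) ≈ 0.5185.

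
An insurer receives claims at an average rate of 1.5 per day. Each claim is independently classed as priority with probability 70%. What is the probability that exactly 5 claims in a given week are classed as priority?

0.1149

Thinning: the claims that are classed as priority themselves form a Poisson process with rate 0.7 × 1.5 = 1.05 per day.
Over the interval, μ = 1.05 × 7 = 7.35 (a week = 7 days).
P(N = 5) = e^(−7.35) · 7.35^5/5! ≈ 0.1149.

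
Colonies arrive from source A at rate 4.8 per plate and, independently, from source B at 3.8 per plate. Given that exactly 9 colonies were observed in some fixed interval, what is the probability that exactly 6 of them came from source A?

Given the total, each event is independently from source A with probability p = λ_A/(λ_A+λ_B) = 4.8/8.6 ≈ 0.5581.
So K ~ Binomial(9, 4.8/8.6): P(K = 6) = C(9,6) · (4.8/8.6)^6 · (3.8/8.6)^3 ≈ 0.2191.

0.2191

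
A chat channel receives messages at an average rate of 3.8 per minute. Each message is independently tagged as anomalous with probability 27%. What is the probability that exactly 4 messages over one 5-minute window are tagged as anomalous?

0.1707

Thinning: the messages that are tagged as anomalous themselves form a Poisson process with rate 0.27 × 3.8 = 1.026 per minute.
Over the interval, μ = 1.026 × 5 = 5.13 (a 5-minute window = 5 minutes).
P(N = 4) = e^(−5.13) · 5.13^4/4! ≈ 0.1707.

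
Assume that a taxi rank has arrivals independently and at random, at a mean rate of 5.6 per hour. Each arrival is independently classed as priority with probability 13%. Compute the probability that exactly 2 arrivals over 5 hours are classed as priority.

0.1739

Thinning: the arrivals that are classed as priority themselves form a Poisson process with rate 0.13 × 5.6 = 0.728 per hour.
Over the interval, μ = 0.728 × 5 = 3.64 (5 hours).
P(N = 2) = e^(−3.64) · 3.64^2/2! ≈ 0.1739.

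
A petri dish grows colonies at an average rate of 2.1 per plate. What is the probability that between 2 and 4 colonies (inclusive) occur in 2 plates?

0.5119

Over the interval, μ = 2.1 × 2 = 4.2 (2 plates).
P(2 ≤ N ≤ 4) = Σ_{j=2}^{4} e^(−4.2) · 4.2^j/j! ≈ 0.5119.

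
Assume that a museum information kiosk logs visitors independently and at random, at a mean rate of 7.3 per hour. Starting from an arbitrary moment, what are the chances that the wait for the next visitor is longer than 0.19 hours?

0.2498

The wait for the next event is exponential with rate λ = 7.3 per hour.
P(T > 0.19) = e^(−λt) = e^(−7.3 × 0.19) = e^(−1.387) ≈ 0.2498.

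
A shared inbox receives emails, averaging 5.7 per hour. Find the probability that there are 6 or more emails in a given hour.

0.5050

With mean μ = 5.7 per hour,
P(N ≥ 6) = 1 − P(N ≤ 5) = 1 − Σ_{j=0}^{5} e^(−μ) μ^j/j! ≈ 0.5050.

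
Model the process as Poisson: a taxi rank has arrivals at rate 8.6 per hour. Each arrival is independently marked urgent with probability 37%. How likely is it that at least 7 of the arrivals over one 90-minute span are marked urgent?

Thinning: the arrivals that are marked urgent themselves form a Poisson process with rate 0.37 × 8.6 = 3.182 per hour.
Over the interval, μ = 3.182 × 1.5 = 4.773 (a 90-minute span = 1.5 hours).
P(N ≥ 7) = 1 − P(N ≤ 6) ≈ 0.2054.

0.2054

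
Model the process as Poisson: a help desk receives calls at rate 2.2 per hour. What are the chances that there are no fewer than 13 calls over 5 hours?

0.3113

Over the interval, μ = 2.2 × 5 = 11 (5 hours).
P(N ≥ 13) = 1 − P(N ≤ 12) = 1 − Σ_{j=0}^{12} e^(−μ) μ^j/j! ≈ 0.3113.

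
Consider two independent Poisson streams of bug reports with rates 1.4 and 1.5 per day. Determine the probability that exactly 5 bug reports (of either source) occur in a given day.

Independent Poisson processes superpose: combined rate λ = 1.4 + 1.5 = 2.9 per day.
So μ = 2.9.
P(N = 5) = e^(−2.9) · 2.9^5/5! ≈ 0.0940.

0.0940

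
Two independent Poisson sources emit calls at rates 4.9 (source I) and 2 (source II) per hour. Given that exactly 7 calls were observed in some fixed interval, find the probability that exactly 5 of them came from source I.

0.3187

Given the total, each event is independently from source I with probability p = λ_I/(λ_I+λ_II) = 4.9/6.9 ≈ 0.7101.
So K ~ Binomial(7, 4.9/6.9): P(K = 5) = C(7,5) · (4.9/6.9)^5 · (2/6.9)^2 ≈ 0.3187.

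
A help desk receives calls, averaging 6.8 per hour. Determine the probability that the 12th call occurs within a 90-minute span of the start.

0.3262

Over the interval, μ = 6.8 × 1.5 = 10.2 (a 90-minute span = 1.5 hours).
The 12th arrival falls in the interval iff at least 12 events occur there: P(S_12 ≤ t) = P(N ≥ 12) = 1 − P(N ≤ 11) ≈ 0.3262.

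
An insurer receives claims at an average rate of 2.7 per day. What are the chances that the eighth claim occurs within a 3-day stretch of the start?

0.5609

Over the interval, μ = 2.7 × 3 = 8.1 (a 3-day stretch = 3 days).
The eighth arrival falls in the interval iff at least 8 events occur there: P(S_8 ≤ t) = P(N ≥ 8) = 1 − P(N ≤ 7) ≈ 0.5609.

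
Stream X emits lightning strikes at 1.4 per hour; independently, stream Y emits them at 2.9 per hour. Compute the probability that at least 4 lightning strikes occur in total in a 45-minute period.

0.4030

Independent Poisson processes superpose: combined rate λ = 1.4 + 2.9 = 4.3 per hour.
Over the interval, μ = 4.3 × 0.75 = 3.225 (a 45-minute period = 0.75 hours).
P(N ≥ 4) = 1 − P(N ≤ 3) ≈ 0.4030.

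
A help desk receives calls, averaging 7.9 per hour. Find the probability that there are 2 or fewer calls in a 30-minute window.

Over the interval, μ = 7.9 × 0.5 = 3.95 (a 30-minute window = 0.5 hours).
P(N ≤ 2) = Σ_{j=0}^{2} e^(−μ) μ^j/j! ≈ 0.2455.

0.2455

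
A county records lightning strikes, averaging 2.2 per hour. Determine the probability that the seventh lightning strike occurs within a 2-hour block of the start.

Over the interval, μ = 2.2 × 2 = 4.4 (a 2-hour block = 2 hours).
The seventh arrival falls in the interval iff at least 7 events occur there: P(S_7 ≤ t) = P(N ≥ 7) = 1 − P(N ≤ 6) ≈ 0.1564.

0.1564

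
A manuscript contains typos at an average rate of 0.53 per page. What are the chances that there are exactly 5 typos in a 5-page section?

0.0769

Over the interval, μ = 0.53 × 5 = 2.65 (a 5-page section = 5 pages).
P(N = 5) = e^(−μ) μ^5/5! = e^(−2.65) · 2.65^5/120 ≈ 0.0769.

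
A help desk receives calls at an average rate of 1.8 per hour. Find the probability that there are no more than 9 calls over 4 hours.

0.8096

Over the interval, μ = 1.8 × 4 = 7.2 (4 hours).
P(N ≤ 9) = Σ_{j=0}^{9} e^(−μ) μ^j/j! ≈ 0.8096.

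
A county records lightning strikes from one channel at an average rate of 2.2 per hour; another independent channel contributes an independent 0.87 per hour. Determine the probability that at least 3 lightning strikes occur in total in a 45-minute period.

0.4046

Independent Poisson processes superpose: combined rate λ = 2.2 + 0.87 = 3.07 per hour.
Over the interval, μ = 3.07 × 0.75 = 2.3025 (a 45-minute period = 0.75 hours).
P(N ≥ 3) = 1 − P(N ≤ 2) ≈ 0.4046.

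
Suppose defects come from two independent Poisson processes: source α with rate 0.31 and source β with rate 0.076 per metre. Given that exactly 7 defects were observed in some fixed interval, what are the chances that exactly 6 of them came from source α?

Given the total, each event is independently from source α with probability p = λ_α/(λ_α+λ_β) = 0.31/0.386 ≈ 0.8031.
So K ~ Binomial(7, 0.31/0.386): P(K = 6) = C(7,6) · (0.31/0.386)^6 · (0.076/0.386)^1 ≈ 0.3698.

0.3698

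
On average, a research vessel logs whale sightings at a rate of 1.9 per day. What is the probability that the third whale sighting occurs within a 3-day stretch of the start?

0.9232

Over the interval, μ = 1.9 × 3 = 5.7 (a 3-day stretch = 3 days).
The third arrival falls in the interval iff at least 3 events occur there: P(S_3 ≤ t) = P(N ≥ 3) = 1 − P(N ≤ 2) ≈ 0.9232.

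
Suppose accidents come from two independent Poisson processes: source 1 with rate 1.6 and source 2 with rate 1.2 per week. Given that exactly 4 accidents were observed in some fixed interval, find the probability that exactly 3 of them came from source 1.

0.3199

Given the total, each event is independently from source 1 with probability p = λ_1/(λ_1+λ_2) = 1.6/2.8 ≈ 0.5714.
So K ~ Binomial(4, 1.6/2.8): P(K = 3) = C(4,3) · (1.6/2.8)^3 · (1.2/2.8)^1 ≈ 0.3199.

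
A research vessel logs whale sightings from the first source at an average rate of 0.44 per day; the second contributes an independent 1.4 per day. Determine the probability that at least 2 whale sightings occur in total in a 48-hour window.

Independent Poisson processes superpose: combined rate λ = 0.44 + 1.4 = 1.84 per day.
Over the interval, μ = 1.84 × 2 = 3.68 (a 48-hour window = 2 days).
P(N ≥ 2) = 1 − P(N ≤ 1) ≈ 0.8820.

0.8820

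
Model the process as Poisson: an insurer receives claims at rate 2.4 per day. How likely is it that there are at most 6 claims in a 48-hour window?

Over the interval, μ = 2.4 × 2 = 4.8 (a 48-hour window = 2 days).
P(N ≤ 6) = Σ_{j=0}^{6} e^(−μ) μ^j/j! ≈ 0.7908.

0.7908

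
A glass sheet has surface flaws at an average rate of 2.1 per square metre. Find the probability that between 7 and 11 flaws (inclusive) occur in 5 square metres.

Over the interval, μ = 2.1 × 5 = 10.5 (5 square metres).
P(7 ≤ N ≤ 11) = Σ_{j=7}^{11} e^(−10.5) · 10.5^j/j! ≈ 0.5371.

0.5371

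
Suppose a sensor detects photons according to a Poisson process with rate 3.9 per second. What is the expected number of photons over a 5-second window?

E[N] = λt = 3.9 × 5 = 19.5 (a 5-second window = 5 seconds).

19.5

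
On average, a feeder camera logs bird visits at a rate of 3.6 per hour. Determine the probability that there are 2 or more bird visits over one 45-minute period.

0.7513

Over the interval, μ = 3.6 × 0.75 = 2.7 (a 45-minute period = 0.75 hours).
P(N ≥ 2) = 1 − P(N ≤ 1) = 1 − Σ_{j=0}^{1} e^(−μ) μ^j/j! ≈ 0.7513.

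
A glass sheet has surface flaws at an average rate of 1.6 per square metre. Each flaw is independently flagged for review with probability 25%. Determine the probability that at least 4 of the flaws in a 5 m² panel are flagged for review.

0.1429

Thinning: the flaws that are flagged for review themselves form a Poisson process with rate 0.25 × 1.6 = 0.4 per square metre.
Over the interval, μ = 0.4 × 5 = 2 (a 5 m² panel = 5 square metres).
P(N ≥ 4) = 1 − P(N ≤ 3) ≈ 0.1429.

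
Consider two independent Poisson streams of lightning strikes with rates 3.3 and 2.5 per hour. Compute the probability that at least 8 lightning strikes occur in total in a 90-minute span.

0.6398

Independent Poisson processes superpose: combined rate λ = 3.3 + 2.5 = 5.8 per hour.
Over the interval, μ = 5.8 × 1.5 = 8.7 (a 90-minute span = 1.5 hours).
P(N ≥ 8) = 1 − P(N ≤ 7) ≈ 0.6398.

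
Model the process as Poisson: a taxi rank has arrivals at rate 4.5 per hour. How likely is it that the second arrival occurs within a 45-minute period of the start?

0.8503

Over the interval, μ = 4.5 × 0.75 = 3.375 (a 45-minute period = 0.75 hours).
The second arrival falls in the interval iff at least 2 events occur there: P(S_2 ≤ t) = P(N ≥ 2) = 1 − P(N ≤ 1) ≈ 0.8503.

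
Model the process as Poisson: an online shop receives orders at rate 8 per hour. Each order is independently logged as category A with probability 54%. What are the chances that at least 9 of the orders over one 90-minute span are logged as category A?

Thinning: the orders that are logged as category A themselves form a Poisson process with rate 0.54 × 8 = 4.32 per hour.
Over the interval, μ = 4.32 × 1.5 = 6.48 (a 90-minute span = 1.5 hours).
P(N ≥ 9) = 1 − P(N ≤ 8) ≈ 0.2061.

0.2061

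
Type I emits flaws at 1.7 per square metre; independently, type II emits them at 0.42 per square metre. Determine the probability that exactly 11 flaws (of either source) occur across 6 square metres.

0.1057

Independent Poisson processes superpose: combined rate λ = 1.7 + 0.42 = 2.12 per square metre.
Over the interval, μ = 2.12 × 6 = 12.72 (6 square metres).
P(N = 11) = e^(−12.72) · 12.72^11/11! ≈ 0.1057.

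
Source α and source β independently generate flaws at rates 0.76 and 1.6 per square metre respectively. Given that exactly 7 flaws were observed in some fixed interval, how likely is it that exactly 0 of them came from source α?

0.0658

Given the total, each event is independently from source α with probability p = λ_α/(λ_α+λ_β) = 0.76/2.36 ≈ 0.3220.
So K ~ Binomial(7, 0.76/2.36): P(K = 0) = C(7,0) · (0.76/2.36)^0 · (1.6/2.36)^7 ≈ 0.0658.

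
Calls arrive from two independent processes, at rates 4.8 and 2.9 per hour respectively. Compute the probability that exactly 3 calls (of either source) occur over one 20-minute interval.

0.2164

Independent Poisson processes superpose: combined rate λ = 4.8 + 2.9 = 7.7 per hour.
Over the interval, μ = 7.7 × 1/3 ≈ 2.56667 (a 20-minute interval = 1/3 hours).
P(N = 3) = e^(−2.56667) · 2.56667^3/3! ≈ 0.2164.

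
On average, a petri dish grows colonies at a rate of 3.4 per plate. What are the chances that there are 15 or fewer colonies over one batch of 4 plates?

0.7083

Over the interval, μ = 3.4 × 4 = 13.6 (a batch of 4 plates = 4 plates).
P(N ≤ 15) = Σ_{j=0}^{15} e^(−μ) μ^j/j! ≈ 0.7083.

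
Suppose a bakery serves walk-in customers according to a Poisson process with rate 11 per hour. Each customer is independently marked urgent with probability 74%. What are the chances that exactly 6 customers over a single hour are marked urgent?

0.1178

Thinning: the customers that are marked urgent themselves form a Poisson process with rate 0.74 × 11 = 8.14 per hour.
So μ = 8.14.
P(N = 6) = e^(−8.14) · 8.14^6/6! ≈ 0.1178.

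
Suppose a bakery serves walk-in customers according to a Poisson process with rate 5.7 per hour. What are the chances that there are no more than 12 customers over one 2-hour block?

0.6442

Over the interval, μ = 5.7 × 2 = 11.4 (a 2-hour block = 2 hours).
P(N ≤ 12) = Σ_{j=0}^{12} e^(−μ) μ^j/j! ≈ 0.6442.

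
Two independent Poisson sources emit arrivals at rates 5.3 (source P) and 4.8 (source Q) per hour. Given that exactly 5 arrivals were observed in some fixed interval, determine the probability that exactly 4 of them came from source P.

0.1802

Given the total, each event is independently from source P with probability p = λ_P/(λ_P+λ_Q) = 5.3/10.1 ≈ 0.5248.
So K ~ Binomial(5, 5.3/10.1): P(K = 4) = C(5,4) · (5.3/10.1)^4 · (4.8/10.1)^1 ≈ 0.1802.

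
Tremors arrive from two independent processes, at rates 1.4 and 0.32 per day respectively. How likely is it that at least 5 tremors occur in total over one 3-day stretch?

0.5871

Independent Poisson processes superpose: combined rate λ = 1.4 + 0.32 = 1.72 per day.
Over the interval, μ = 1.72 × 3 = 5.16 (a 3-day stretch = 3 days).
P(N ≥ 5) = 1 − P(N ≤ 4) ≈ 0.5871.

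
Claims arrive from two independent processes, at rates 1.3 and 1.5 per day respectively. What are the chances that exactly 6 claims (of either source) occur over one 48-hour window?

Independent Poisson processes superpose: combined rate λ = 1.3 + 1.5 = 2.8 per day.
Over the interval, μ = 2.8 × 2 = 5.6 (a 48-hour window = 2 days).
P(N = 6) = e^(−5.6) · 5.6^6/6! ≈ 0.1584.

0.1584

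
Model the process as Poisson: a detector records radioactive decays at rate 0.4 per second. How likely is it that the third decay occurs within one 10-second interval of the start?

0.7619

Over the interval, μ = 0.4 × 10 = 4 (a 10-second interval = 10 seconds).
The third arrival falls in the interval iff at least 3 events occur there: P(S_3 ≤ t) = P(N ≥ 3) = 1 − P(N ≤ 2) ≈ 0.7619.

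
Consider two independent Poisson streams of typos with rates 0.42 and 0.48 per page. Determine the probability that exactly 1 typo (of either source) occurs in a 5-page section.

0.0500

Independent Poisson processes superpose: combined rate λ = 0.42 + 0.48 = 0.9 per page.
Over the interval, μ = 0.9 × 5 = 4.5 (a 5-page section = 5 pages).
P(N = 1) = e^(−4.5) · 4.5^1/1! ≈ 0.0500.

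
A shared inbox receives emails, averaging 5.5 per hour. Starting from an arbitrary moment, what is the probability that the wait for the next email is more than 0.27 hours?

0.2265

The wait for the next event is exponential with rate λ = 5.5 per hour.
P(T > 0.27) = e^(−λt) = e^(−5.5 × 0.27) = e^(−1.485) ≈ 0.2265.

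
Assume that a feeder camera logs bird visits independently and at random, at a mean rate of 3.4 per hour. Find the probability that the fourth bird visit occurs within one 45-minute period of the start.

Over the interval, μ = 3.4 × 0.75 = 2.55 (a 45-minute period = 0.75 hours).
The fourth arrival falls in the interval iff at least 4 events occur there: P(S_4 ≤ t) = P(N ≥ 4) = 1 − P(N ≤ 3) ≈ 0.2532.

0.2532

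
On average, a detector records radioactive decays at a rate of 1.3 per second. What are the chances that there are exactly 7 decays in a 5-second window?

Over the interval, μ = 1.3 × 5 = 6.5 (a 5-second window = 5 seconds).
P(N = 7) = e^(−μ) μ^7/7! = e^(−6.5) · 6.5^7/5040 ≈ 0.1462.

0.1462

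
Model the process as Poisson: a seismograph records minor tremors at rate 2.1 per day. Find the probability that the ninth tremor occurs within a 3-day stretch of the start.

0.1852

Over the interval, μ = 2.1 × 3 = 6.3 (a 3-day stretch = 3 days).
The ninth arrival falls in the interval iff at least 9 events occur there: P(S_9 ≤ t) = P(N ≥ 9) = 1 − P(N ≤ 8) ≈ 0.1852.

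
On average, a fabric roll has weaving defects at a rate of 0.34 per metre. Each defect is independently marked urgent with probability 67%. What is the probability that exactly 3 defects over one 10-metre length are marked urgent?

0.2019

Thinning: the defects that are marked urgent themselves form a Poisson process with rate 0.67 × 0.34 = 0.2278 per metre.
Over the interval, μ = 0.2278 × 10 = 2.278 (a 10-metre length = 10 metres).
P(N = 3) = e^(−2.278) · 2.278^3/3! ≈ 0.2019.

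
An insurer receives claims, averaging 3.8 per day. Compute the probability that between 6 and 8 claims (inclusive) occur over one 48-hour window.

Over the interval, μ = 3.8 × 2 = 7.6 (a 48-hour window = 2 days).
P(6 ≤ N ≤ 8) = Σ_{j=6}^{8} e^(−7.6) · 7.6^j/j! ≈ 0.4175.

0.4175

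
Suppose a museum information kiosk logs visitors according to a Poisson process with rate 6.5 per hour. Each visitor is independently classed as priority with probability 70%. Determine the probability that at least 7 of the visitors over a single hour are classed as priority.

0.1754

Thinning: the visitors that are classed as priority themselves form a Poisson process with rate 0.7 × 6.5 = 4.55 per hour.
So μ = 4.55.
P(N ≥ 7) = 1 − P(N ≤ 6) ≈ 0.1754.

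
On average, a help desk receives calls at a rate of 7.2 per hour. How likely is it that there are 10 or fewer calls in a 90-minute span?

Over the interval, μ = 7.2 × 1.5 = 10.8 (a 90-minute span = 1.5 hours).
P(N ≤ 10) = Σ_{j=0}^{10} e^(−μ) μ^j/j! ≈ 0.4840.

0.4840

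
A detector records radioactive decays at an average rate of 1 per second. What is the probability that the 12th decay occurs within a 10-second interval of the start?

0.3032

Over the interval, μ = 1 × 10 = 10 (a 10-second interval = 10 seconds).
The 12th arrival falls in the interval iff at least 12 events occur there: P(S_12 ≤ t) = P(N ≥ 12) = 1 − P(N ≤ 11) ≈ 0.3032.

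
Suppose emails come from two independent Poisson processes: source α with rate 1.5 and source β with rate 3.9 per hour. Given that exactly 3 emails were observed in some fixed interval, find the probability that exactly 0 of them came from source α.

Given the total, each event is independently from source α with probability p = λ_α/(λ_α+λ_β) = 1.5/5.4 ≈ 0.2778.
So K ~ Binomial(3, 1.5/5.4): P(K = 0) = C(3,0) · (1.5/5.4)^0 · (3.9/5.4)^3 ≈ 0.3767.

0.3767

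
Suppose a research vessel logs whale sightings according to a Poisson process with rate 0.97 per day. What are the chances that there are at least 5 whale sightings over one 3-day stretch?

Over the interval, μ = 0.97 × 3 = 2.91 (a 3-day stretch = 3 days).
P(N ≥ 5) = 1 − P(N ≤ 4) = 1 − Σ_{j=0}^{4} e^(−μ) μ^j/j! ≈ 0.1698.

0.1698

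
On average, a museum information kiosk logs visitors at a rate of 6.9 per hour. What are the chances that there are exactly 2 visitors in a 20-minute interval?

0.2652

Over the interval, μ = 6.9 × 1/3 = 2.3 (a 20-minute interval = 1/3 hours).
P(N = 2) = e^(−μ) μ^2/2! = e^(−2.3) · 2.3^2/2 ≈ 0.2652.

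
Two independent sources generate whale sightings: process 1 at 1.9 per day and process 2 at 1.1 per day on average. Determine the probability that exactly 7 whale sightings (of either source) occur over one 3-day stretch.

0.1171

Independent Poisson processes superpose: combined rate λ = 1.9 + 1.1 = 3 per day.
Over the interval, μ = 3 × 3 = 9 (a 3-day stretch = 3 days).
P(N = 7) = e^(−9) · 9^7/7! ≈ 0.1171.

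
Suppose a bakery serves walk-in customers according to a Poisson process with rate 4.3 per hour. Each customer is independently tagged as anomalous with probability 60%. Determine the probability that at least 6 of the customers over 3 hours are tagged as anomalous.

Thinning: the customers that are tagged as anomalous themselves form a Poisson process with rate 0.6 × 4.3 = 2.58 per hour.
Over the interval, μ = 2.58 × 3 = 7.74 (3 hours).
P(N ≥ 6) = 1 − P(N ≤ 5) ≈ 0.7838.

0.7838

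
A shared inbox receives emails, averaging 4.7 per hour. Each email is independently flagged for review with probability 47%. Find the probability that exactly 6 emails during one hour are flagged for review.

0.0177

Thinning: the emails that are flagged for review themselves form a Poisson process with rate 0.47 × 4.7 = 2.209 per hour.
So μ = 2.209.
P(N = 6) = e^(−2.209) · 2.209^6/6! ≈ 0.0177.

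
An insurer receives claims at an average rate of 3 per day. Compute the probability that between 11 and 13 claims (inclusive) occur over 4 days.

Over the interval, μ = 3 × 4 = 12 (4 days).
P(11 ≤ N ≤ 13) = Σ_{j=11}^{13} e^(−12) · 12^j/j! ≈ 0.3343.

0.3343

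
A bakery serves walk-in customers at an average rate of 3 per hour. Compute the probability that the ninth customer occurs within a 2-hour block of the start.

0.1528

Over the interval, μ = 3 × 2 = 6 (a 2-hour block = 2 hours).
The ninth arrival falls in the interval iff at least 9 events occur there: P(S_9 ≤ t) = P(N ≥ 9) = 1 − P(N ≤ 8) ≈ 0.1528.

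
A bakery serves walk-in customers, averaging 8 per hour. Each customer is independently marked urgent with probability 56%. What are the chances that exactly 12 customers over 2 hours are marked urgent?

Thinning: the customers that are marked urgent themselves form a Poisson process with rate 0.56 × 8 = 4.48 per hour.
Over the interval, μ = 4.48 × 2 = 8.96 (2 hours).
P(N = 12) = e^(−8.96) · 8.96^12/12! ≈ 0.0718.

0.0718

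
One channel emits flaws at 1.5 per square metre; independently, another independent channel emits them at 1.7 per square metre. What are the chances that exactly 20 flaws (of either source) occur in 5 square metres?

Independent Poisson processes superpose: combined rate λ = 1.5 + 1.7 = 3.2 per square metre.
Over the interval, μ = 3.2 × 5 = 16 (5 square metres).
P(N = 20) = e^(−16) · 16^20/20! ≈ 0.0559.

0.0559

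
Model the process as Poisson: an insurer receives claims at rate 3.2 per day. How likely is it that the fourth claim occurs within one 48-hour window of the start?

0.8811

Over the interval, μ = 3.2 × 2 = 6.4 (a 48-hour window = 2 days).
The fourth arrival falls in the interval iff at least 4 events occur there: P(S_4 ≤ t) = P(N ≥ 4) = 1 − P(N ≤ 3) ≈ 0.8811.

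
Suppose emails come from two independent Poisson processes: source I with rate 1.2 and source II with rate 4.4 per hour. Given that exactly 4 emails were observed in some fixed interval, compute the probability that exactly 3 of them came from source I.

Given the total, each event is independently from source I with probability p = λ_I/(λ_I+λ_II) = 1.2/5.6 ≈ 0.2143.
So K ~ Binomial(4, 1.2/5.6): P(K = 3) = C(4,3) · (1.2/5.6)^3 · (4.4/5.6)^1 ≈ 0.0309.

0.0309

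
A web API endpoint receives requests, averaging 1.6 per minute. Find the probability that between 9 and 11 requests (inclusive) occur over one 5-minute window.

0.2955

Over the interval, μ = 1.6 × 5 = 8 (a 5-minute window = 5 minutes).
P(9 ≤ N ≤ 11) = Σ_{j=9}^{11} e^(−8) · 8^j/j! ≈ 0.2955.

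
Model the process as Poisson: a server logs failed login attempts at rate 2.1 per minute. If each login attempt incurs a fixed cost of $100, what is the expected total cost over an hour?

E[N] = 2.1 × 60 = 126 (an hour = 60 minutes); E[cost] = 126 × $100 = $12600.

$12600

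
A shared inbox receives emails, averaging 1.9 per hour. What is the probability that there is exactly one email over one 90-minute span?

Over the interval, μ = 1.9 × 1.5 = 2.85 (a 90-minute span = 1.5 hours).
P(N = 1) = e^(−μ) μ^1/1! = e^(−2.85) · 2.85^1/1 ≈ 0.1649.

0.1649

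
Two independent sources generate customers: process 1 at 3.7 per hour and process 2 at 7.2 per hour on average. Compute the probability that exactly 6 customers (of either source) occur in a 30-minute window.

0.1564

Independent Poisson processes superpose: combined rate λ = 3.7 + 7.2 = 10.9 per hour.
Over the interval, μ = 10.9 × 0.5 = 5.45 (a 30-minute window = 0.5 hours).
P(N = 6) = e^(−5.45) · 5.45^6/6! ≈ 0.1564.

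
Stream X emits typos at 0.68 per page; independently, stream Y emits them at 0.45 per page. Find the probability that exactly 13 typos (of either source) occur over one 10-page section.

Independent Poisson processes superpose: combined rate λ = 0.68 + 0.45 = 1.13 per page.
Over the interval, μ = 1.13 × 10 = 11.3 (a 10-page section = 10 pages).
P(N = 13) = e^(−11.3) · 11.3^13/13! ≈ 0.0973.

0.0973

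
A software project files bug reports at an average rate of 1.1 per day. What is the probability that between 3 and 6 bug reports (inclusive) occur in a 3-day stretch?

0.5896

Over the interval, μ = 1.1 × 3 = 3.3 (a 3-day stretch = 3 days).
P(3 ≤ N ≤ 6) = Σ_{j=3}^{6} e^(−3.3) · 3.3^j/j! ≈ 0.5896.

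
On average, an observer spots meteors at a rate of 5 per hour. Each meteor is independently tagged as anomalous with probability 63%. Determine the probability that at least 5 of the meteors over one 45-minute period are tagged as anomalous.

0.0912

Thinning: the meteors that are tagged as anomalous themselves form a Poisson process with rate 0.63 × 5 = 3.15 per hour.
Over the interval, μ = 3.15 × 0.75 = 2.3625 (a 45-minute period = 0.75 hours).
P(N ≥ 5) = 1 − P(N ≤ 4) ≈ 0.0912.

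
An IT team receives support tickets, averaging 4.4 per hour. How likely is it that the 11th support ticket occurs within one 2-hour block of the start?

Over the interval, μ = 4.4 × 2 = 8.8 (a 2-hour block = 2 hours).
The 11th arrival falls in the interval iff at least 11 events occur there: P(S_11 ≤ t) = P(N ≥ 11) = 1 − P(N ≤ 10) ≈ 0.2706.

0.2706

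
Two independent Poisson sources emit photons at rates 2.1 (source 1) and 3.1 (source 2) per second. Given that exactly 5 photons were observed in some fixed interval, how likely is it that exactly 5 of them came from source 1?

Given the total, each event is independently from source 1 with probability p = λ_1/(λ_1+λ_2) = 2.1/5.2 ≈ 0.4038.
So K ~ Binomial(5, 2.1/5.2): P(K = 5) = C(5,5) · (2.1/5.2)^5 · (3.1/5.2)^0 ≈ 0.0107.

0.0107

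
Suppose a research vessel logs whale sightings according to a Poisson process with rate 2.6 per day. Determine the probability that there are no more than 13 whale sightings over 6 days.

Over the interval, μ = 2.6 × 6 = 15.6 (6 days).
P(N ≤ 13) = Σ_{j=0}^{13} e^(−μ) μ^j/j! ≈ 0.3083.

0.3083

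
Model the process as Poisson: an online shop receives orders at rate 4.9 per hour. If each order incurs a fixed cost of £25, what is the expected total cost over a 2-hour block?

£245

E[N] = 4.9 × 2 = 9.8 (a 2-hour block = 2 hours); E[cost] = 9.8 × £25 = £245.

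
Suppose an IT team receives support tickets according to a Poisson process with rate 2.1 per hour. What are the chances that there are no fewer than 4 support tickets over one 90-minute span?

Over the interval, μ = 2.1 × 1.5 = 3.15 (a 90-minute span = 1.5 hours).
P(N ≥ 4) = 1 − P(N ≤ 3) = 1 − Σ_{j=0}^{3} e^(−μ) μ^j/j! ≈ 0.3863.

0.3863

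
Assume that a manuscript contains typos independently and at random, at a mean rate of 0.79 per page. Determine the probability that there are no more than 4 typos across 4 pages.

Over the interval, μ = 0.79 × 4 = 3.16 (4 pages).
P(N ≤ 4) = Σ_{j=0}^{4} e^(−μ) μ^j/j! ≈ 0.7877.

0.7877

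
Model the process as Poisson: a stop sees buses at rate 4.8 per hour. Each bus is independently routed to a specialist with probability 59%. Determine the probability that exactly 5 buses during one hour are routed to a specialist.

Thinning: the buses that are routed to a specialist themselves form a Poisson process with rate 0.59 × 4.8 = 2.832 per hour.
So μ = 2.832.
P(N = 5) = e^(−2.832) · 2.832^5/5! ≈ 0.0894.

0.0894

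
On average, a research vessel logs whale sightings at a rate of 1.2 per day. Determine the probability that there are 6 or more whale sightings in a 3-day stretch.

0.1559

Over the interval, μ = 1.2 × 3 = 3.6 (a 3-day stretch = 3 days).
P(N ≥ 6) = 1 − P(N ≤ 5) = 1 − Σ_{j=0}^{5} e^(−μ) μ^j/j! ≈ 0.1559.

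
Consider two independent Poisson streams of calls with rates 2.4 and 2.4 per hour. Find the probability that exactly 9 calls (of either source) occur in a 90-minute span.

0.1070

Independent Poisson processes superpose: combined rate λ = 2.4 + 2.4 = 4.8 per hour.
Over the interval, μ = 4.8 × 1.5 = 7.2 (a 90-minute span = 1.5 hours).
P(N = 9) = e^(−7.2) · 7.2^9/9! ≈ 0.1070.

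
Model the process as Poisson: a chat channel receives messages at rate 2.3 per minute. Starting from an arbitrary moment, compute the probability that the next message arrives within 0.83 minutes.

0.8518

Inter-arrival times are exponential with rate λ = 2.3 per minute.
P(T ≤ 0.83) = 1 − e^(−λt) = 1 − e^(−2.3 × 0.83) = 1 − e^(−1.909) ≈ 0.8518.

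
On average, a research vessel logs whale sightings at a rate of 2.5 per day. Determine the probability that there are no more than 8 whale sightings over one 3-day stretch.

Over the interval, μ = 2.5 × 3 = 7.5 (a 3-day stretch = 3 days).
P(N ≤ 8) = Σ_{j=0}^{8} e^(−μ) μ^j/j! ≈ 0.6620.

0.6620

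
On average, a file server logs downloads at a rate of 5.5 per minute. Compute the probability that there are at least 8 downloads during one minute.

0.1905

With mean μ = 5.5 per minute,
P(N ≥ 8) = 1 − P(N ≤ 7) = 1 − Σ_{j=0}^{7} e^(−μ) μ^j/j! ≈ 0.1905.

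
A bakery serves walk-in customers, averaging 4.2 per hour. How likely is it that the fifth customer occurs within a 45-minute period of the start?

Over the interval, μ = 4.2 × 0.75 = 3.15 (a 45-minute period = 0.75 hours).
The fifth arrival falls in the interval iff at least 5 events occur there: P(S_5 ≤ t) = P(N ≥ 5) = 1 − P(N ≤ 4) ≈ 0.2105.

0.2105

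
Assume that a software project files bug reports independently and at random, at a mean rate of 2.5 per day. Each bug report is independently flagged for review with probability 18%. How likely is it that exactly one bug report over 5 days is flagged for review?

0.2371

Thinning: the bug reports that are flagged for review themselves form a Poisson process with rate 0.18 × 2.5 = 0.45 per day.
Over the interval, μ = 0.45 × 5 = 2.25 (5 days).
P(N = 1) = e^(−2.25) · 2.25^1/1! ≈ 0.2371.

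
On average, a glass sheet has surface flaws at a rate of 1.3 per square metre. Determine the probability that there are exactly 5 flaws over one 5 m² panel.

Over the interval, μ = 1.3 × 5 = 6.5 (a 5 m² panel = 5 square metres).
P(N = 5) = e^(−μ) μ^5/5! = e^(−6.5) · 6.5^5/120 ≈ 0.1454.

0.1454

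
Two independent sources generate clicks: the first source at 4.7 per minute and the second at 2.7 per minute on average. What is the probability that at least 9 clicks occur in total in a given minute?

0.3243

Independent Poisson processes superpose: combined rate λ = 4.7 + 2.7 = 7.4 per minute.
So μ = 7.4.
P(N ≥ 9) = 1 − P(N ≤ 8) ≈ 0.3243.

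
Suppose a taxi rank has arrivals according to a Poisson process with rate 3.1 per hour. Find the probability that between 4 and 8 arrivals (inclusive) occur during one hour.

With mean μ = 3.1 per hour,
P(4 ≤ N ≤ 8) = Σ_{j=4}^{8} e^(−3.1) · 3.1^j/j! ≈ 0.3705.

0.3705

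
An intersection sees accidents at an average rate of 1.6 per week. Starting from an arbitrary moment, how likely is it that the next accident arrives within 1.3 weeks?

0.8751

Inter-arrival times are exponential with rate λ = 1.6 per week.
P(T ≤ 1.3) = 1 − e^(−λt) = 1 − e^(−1.6 × 1.3) = 1 − e^(−2.08) ≈ 0.8751.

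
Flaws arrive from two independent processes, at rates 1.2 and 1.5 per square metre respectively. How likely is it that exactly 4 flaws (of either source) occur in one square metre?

0.1488

Independent Poisson processes superpose: combined rate λ = 1.2 + 1.5 = 2.7 per square metre.
So μ = 2.7.
P(N = 4) = e^(−2.7) · 2.7^4/4! ≈ 0.1488.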